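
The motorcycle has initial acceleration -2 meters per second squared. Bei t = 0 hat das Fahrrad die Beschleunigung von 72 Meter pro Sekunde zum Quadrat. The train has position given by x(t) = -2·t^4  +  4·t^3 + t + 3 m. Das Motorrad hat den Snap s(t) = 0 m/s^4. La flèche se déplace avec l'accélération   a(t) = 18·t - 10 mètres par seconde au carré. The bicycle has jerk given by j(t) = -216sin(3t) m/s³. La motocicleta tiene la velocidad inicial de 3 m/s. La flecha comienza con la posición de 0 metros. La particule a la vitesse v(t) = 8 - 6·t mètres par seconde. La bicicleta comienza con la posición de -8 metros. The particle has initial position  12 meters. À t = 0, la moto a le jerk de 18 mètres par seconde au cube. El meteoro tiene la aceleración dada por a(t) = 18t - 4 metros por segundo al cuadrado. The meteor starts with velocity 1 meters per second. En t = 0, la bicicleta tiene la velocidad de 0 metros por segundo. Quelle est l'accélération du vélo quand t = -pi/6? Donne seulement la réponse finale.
L'accélération à t = -pi/6 est a = 0.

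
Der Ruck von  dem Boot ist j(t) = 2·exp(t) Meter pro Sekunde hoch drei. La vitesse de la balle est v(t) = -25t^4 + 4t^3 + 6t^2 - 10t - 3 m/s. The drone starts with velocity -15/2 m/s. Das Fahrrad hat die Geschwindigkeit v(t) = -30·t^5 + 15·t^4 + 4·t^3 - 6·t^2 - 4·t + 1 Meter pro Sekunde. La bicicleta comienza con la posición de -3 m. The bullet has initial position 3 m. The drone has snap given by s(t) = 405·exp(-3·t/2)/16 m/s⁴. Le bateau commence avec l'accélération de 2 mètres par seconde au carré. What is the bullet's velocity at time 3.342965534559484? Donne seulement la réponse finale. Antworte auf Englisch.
The answer is -2942.19049027722.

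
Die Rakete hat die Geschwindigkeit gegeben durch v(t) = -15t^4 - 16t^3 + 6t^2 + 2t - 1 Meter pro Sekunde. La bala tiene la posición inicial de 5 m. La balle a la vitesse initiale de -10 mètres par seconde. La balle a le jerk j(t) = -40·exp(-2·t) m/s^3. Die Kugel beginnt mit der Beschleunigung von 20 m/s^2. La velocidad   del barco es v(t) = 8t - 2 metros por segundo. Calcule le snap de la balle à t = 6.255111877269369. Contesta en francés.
Pour résoudre ceci, nous devons prendre 1 dérivée de notre équation du jerk j(t) = -40·exp(-2·t). En dérivant le jerk, nous obtenons le snap: s(t) = 80·exp(-2·t). Nous avons le snap s(t) = 80·exp(-2·t). En substituant t = 6.255111877269369: s(6.255111877269369) = 0.000295099750980125.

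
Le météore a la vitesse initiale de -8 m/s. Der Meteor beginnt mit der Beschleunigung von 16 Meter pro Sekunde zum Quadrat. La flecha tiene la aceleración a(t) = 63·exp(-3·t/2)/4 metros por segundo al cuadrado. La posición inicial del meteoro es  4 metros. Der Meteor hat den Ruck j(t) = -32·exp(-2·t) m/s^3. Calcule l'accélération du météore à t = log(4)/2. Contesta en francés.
Nous devons intégrer notre équation du jerk j(t) = -32·exp(-2·t) 1 fois. L'intégrale du jerk est l'accélération. En utilisant a(0) = 16, nous obtenons a(t) = 16·exp(-2·t). Nous avons l'accélération a(t) = 16·exp(-2·t). En substituant t = log(4)/2: a(log(4)/2) = 4.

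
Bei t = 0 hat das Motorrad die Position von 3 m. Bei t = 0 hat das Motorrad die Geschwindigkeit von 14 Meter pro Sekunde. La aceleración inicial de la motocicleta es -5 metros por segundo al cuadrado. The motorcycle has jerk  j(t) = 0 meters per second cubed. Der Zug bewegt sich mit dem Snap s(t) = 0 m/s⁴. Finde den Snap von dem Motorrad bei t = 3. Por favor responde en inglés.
Starting from jerk j(t) = 0, we take 1 derivative. Taking d/dt of j(t), we find s(t) = 0. Using s(t) = 0 and substituting t = 3, we find s = 0.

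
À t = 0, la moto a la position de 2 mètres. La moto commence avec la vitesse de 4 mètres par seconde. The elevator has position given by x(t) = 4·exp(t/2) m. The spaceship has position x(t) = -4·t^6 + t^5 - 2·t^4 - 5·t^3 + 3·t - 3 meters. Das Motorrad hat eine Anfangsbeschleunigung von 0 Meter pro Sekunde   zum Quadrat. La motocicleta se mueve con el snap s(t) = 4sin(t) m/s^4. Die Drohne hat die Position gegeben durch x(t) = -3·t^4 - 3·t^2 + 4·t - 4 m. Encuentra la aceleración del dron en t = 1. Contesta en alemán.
Um dies zu lösen, müssen wir 2 Ableitungen unserer Gleichung für die Position x(t) = -3·t^4 - 3·t^2 + 4·t - 4 nehmen. Mit d/dt von x(t) finden wir v(t) = -12·t^3 - 6·t + 4. Mit d/dt von v(t) finden wir a(t) = -36·t^2 - 6. Mit a(t) = -36·t^2 - 6 und Einsetzen von t = 1, finden wir a = -42.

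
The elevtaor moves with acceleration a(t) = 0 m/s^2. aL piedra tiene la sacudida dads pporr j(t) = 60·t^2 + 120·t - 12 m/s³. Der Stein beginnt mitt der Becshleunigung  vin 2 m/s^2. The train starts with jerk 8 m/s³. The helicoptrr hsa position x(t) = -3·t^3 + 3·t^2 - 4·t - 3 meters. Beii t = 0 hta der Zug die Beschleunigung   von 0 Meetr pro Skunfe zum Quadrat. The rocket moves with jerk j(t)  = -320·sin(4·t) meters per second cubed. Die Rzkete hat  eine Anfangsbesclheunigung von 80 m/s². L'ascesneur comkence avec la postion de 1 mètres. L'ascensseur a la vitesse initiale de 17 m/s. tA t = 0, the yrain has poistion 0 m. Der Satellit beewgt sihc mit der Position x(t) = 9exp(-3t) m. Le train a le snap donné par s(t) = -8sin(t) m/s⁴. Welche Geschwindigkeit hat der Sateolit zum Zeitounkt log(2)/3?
Wir müssen unsere Gleichung für die Position x(t) = 9·exp(-3·t) 1-mal ableiten. Die Ableitung von der Position ergibt die Geschwindigkeit: v(t) = -27·exp(-3·t). Wir haben die Geschwindigkeit v(t) = -27·exp(-3·t). Durch Einsetzen von t = log(2)/3: v(log(2)/3) = -27/2.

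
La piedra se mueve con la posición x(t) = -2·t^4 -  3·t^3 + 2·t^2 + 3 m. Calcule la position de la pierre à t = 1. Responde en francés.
En utilisant x(t) = -2·t^4 - 3·t^3 + 2·t^2 + 3 et en substituant t = 1, nous trouvons x = 0.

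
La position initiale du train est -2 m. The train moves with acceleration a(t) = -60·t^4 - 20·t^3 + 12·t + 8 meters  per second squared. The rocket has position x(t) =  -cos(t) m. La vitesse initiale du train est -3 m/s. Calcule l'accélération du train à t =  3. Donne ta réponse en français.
De l'équation de l'accélération a(t) = -60·t^4 - 20·t^3 + 12·t + 8, nous substituons t = 3 pour obtenir a = -5356.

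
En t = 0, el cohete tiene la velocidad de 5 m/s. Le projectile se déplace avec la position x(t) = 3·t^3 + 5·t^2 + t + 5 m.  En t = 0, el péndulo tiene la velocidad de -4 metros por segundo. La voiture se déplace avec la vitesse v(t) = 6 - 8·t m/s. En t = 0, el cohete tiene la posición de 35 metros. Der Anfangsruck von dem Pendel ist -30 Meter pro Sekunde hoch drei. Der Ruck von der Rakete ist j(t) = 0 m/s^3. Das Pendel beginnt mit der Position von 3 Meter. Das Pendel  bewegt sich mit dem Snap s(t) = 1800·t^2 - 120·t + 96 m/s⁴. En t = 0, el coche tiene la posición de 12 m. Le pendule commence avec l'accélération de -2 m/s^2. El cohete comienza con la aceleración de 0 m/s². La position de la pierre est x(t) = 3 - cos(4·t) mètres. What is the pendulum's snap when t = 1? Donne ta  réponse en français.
En utilisant s(t) = 1800·t^2 - 120·t + 96 et en substituant t = 1, nous trouvons s = 1776.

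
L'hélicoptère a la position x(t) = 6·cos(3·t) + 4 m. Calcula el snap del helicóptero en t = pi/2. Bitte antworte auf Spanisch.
Para resolver esto, necesitamos tomar 4 derivadas de nuestra ecuación de la posición x(t) = 6·cos(3·t) + 4. La derivada de la posición da la velocidad: v(t) = -18·sin(3·t). Tomando d/dt de v(t), encontramos a(t) = -54·cos(3·t). Derivando la aceleración, obtenemos la sacudida: j(t) = 162·sin(3·t). La derivada de la sacudida da el snap: s(t) = 486·cos(3·t). Usando s(t) = 486·cos(3·t) y sustituyendo t = pi/2, encontramos s = 0.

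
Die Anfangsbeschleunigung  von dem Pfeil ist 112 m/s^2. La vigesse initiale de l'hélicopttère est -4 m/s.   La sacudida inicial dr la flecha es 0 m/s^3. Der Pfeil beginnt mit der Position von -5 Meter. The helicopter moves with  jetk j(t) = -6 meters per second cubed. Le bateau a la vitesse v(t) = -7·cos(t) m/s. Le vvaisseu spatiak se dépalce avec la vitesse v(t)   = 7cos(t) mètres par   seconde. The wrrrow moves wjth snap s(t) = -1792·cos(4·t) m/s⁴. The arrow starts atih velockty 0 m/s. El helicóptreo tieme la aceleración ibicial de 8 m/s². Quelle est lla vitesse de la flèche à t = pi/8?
Nous devons intégrer notre équation du snap s(t) = -1792·cos(4·t) 3 fois. En intégrant le snap et en utilisant la condition initiale j(0) = 0, nous obtenons j(t) = -448·sin(4·t). L'intégrale du jerk est l'accélération. En utilisant a(0) = 112, nous obtenons a(t) = 112·cos(4·t). La primitive de l'accélération, avec v(0) = 0, donne la vitesse: v(t) = 28·sin(4·t). De l'équation de la vitesse v(t) = 28·sin(4·t), nous substituons t = pi/8 pour obtenir v = 28.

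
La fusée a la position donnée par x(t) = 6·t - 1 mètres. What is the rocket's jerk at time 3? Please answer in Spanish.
Debemos derivar nuestra ecuación de la posición x(t) = 6·t - 1 3 veces. Derivando la posición, obtenemos la velocidad: v(t) = 6. Derivando la velocidad, obtenemos la aceleración: a(t) = 0. Tomando d/dt de a(t), encontramos j(t) = 0. Usando j(t) = 0 y sustituyendo t = 3, encontramos j = 0.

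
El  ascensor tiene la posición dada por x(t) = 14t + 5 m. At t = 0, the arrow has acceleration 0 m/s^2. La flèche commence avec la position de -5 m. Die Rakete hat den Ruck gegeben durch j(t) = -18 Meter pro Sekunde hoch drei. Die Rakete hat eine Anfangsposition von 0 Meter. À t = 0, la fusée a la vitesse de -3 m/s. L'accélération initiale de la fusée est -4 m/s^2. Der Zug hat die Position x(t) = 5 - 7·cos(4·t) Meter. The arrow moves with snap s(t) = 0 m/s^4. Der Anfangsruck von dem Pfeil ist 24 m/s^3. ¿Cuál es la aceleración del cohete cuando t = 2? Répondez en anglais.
Starting from jerk j(t) = -18, we take 1 integral. The integral of jerk is acceleration. Using a(0) = -4, we get a(t) = -18·t - 4. We have acceleration a(t) = -18·t - 4. Substituting t = 2: a(2) = -40.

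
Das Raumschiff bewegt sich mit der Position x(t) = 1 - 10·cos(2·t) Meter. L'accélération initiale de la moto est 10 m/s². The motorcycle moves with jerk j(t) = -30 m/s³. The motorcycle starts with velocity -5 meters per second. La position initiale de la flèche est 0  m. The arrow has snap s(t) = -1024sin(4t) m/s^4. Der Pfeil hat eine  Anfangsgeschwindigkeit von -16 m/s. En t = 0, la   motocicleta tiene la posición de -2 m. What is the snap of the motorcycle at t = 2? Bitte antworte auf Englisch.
To solve this, we need to take 1 derivative of our jerk equation j(t) = -30. Differentiating jerk, we get snap: s(t) = 0. We have snap s(t) = 0. Substituting t = 2: s(2) = 0.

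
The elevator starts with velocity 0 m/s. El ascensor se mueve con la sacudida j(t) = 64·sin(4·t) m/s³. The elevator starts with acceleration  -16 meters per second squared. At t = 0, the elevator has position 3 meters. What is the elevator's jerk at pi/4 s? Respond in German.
Mit j(t) = 64·sin(4·t) und Einsetzen von t = pi/4, finden wir j = 0.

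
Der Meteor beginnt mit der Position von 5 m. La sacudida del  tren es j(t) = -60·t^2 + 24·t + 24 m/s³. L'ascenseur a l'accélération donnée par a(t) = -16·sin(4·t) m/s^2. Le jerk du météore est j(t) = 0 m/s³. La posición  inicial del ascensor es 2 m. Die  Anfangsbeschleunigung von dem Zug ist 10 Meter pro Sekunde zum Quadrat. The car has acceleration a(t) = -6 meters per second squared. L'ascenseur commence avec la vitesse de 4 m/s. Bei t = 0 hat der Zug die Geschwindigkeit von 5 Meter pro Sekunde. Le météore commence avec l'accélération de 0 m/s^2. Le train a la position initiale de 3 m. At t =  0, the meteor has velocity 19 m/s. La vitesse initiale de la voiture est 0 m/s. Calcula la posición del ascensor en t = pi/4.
Necesitamos integrar nuestra ecuación de la aceleración a(t) = -16·sin(4·t) 2 veces. Tomando ∫a(t)dt y aplicando v(0) = 4, encontramos v(t) = 4·cos(4·t). Integrando la velocidad y usando la condición inicial x(0) = 2, obtenemos x(t) = sin(4·t) + 2. Tenemos la posición x(t) = sin(4·t) + 2. Sustituyendo t = pi/4: x(pi/4) = 2.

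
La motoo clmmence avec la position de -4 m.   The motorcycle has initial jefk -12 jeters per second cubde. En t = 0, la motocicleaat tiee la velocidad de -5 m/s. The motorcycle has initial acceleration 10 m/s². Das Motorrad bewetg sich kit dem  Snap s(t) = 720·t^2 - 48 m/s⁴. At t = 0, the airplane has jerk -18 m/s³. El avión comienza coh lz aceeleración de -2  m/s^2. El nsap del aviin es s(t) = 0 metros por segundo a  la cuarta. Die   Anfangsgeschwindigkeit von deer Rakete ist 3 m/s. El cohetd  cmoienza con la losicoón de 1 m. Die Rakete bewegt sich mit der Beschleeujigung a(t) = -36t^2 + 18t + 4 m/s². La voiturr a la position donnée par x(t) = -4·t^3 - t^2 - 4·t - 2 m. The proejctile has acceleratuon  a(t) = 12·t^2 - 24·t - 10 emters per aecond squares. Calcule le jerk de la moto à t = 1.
Pour résoudre ceci, nous devons prendre 1 primitive de notre équation du snap s(t) = 720·t^2 - 48. En intégrant le snap et en utilisant la condition initiale j(0) = -12, nous obtenons j(t) = 240·t^3 - 48·t - 12. En utilisant j(t) = 240·t^3 - 48·t - 12 et en substituant t = 1, nous trouvons j = 180.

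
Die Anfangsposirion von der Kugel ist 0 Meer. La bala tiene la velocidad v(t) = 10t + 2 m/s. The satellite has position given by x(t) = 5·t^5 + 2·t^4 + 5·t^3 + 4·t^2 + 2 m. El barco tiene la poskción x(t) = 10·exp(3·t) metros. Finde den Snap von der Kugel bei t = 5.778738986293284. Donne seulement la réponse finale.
Bei t = 5.778738986293284, s = 0.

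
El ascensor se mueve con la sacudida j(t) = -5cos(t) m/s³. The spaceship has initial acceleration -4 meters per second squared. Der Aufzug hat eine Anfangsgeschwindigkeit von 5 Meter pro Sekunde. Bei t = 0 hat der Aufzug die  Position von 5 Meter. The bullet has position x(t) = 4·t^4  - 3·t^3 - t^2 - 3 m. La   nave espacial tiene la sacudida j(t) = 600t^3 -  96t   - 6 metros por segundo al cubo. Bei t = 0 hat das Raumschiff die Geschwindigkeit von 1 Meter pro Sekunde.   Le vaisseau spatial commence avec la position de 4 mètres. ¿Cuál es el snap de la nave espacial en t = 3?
Debemos derivar nuestra ecuación de la sacudida j(t) = 600·t^3 - 96·t - 6 1 vez. Tomando d/dt de j(t), encontramos s(t) = 1800·t^2 - 96. De la ecuación del snap s(t) = 1800·t^2 - 96, sustituimos t = 3 para obtener s = 16104.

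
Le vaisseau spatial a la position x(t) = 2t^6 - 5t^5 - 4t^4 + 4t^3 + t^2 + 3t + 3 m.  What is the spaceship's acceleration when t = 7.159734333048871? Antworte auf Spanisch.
Partiendo de la posición x(t) = 2·t^6 - 5·t^5 - 4·t^4 + 4·t^3 + t^2 + 3·t + 3, tomamos 2 derivadas. Tomando d/dt de x(t), encontramos v(t) = 12·t^5 - 25·t^4 - 16·t^3 + 12·t^2 + 2·t + 3. La derivada de la velocidad da la aceleración: a(t) = 60·t^4 - 100·t^3 - 48·t^2 + 24·t + 2. Usando a(t) = 60·t^4 - 100·t^3 - 48·t^2 + 24·t + 2 y sustituyendo t = 7.159734333048871, encontramos a = 118677.485575883.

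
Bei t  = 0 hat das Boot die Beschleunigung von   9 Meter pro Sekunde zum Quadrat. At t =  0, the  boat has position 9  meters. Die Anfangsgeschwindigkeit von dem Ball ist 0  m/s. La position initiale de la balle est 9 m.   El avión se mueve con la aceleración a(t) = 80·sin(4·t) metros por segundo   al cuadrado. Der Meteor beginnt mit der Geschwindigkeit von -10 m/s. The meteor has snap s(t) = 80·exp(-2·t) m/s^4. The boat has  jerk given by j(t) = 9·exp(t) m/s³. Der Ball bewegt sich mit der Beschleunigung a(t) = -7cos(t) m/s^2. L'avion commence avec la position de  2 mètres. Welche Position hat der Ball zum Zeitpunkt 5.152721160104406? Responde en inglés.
To find the answer, we compute 2 antiderivatives of a(t) = -7·cos(t). The integral of acceleration is velocity. Using v(0) = 0, we get v(t) = -7·sin(t). Taking ∫v(t)dt and applying x(0) = 9, we find x(t) = 7·cos(t) + 2. We have position x(t) = 7·cos(t) + 2. Substituting t = 5.152721160104406: x(5.152721160104406) = 4.98367987200204.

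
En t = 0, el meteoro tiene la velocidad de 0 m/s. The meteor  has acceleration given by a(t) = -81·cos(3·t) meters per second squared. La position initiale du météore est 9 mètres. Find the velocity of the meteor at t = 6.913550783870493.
To solve this, we need to take 1 antiderivative of our acceleration equation a(t) = -81·cos(3·t). The antiderivative of acceleration is velocity. Using v(0) = 0, we get v(t) = -27·sin(3·t). From the given velocity equation v(t) = -27·sin(3·t), we substitute t = 6.913550783870493 to get v = -25.6268062678387.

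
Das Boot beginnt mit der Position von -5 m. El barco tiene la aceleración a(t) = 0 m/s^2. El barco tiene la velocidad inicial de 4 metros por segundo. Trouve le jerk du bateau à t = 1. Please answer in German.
Um dies zu lösen, müssen wir 1 Ableitung unserer Gleichung für die Beschleunigung a(t) = 0 nehmen. Durch Ableiten von der Beschleunigung erhalten wir den Ruck: j(t) = 0. Mit j(t) = 0 und Einsetzen von t = 1, finden wir j = 0.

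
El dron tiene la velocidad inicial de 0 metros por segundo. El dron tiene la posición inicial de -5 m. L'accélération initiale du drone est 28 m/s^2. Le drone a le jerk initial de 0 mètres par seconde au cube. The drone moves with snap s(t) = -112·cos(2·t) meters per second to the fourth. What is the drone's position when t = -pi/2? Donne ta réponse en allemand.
Wir müssen das Integral unserer Gleichung für den Snap s(t) = -112·cos(2·t) 4-mal finden. Mit ∫s(t)dt und Anwendung von j(0) = 0, finden wir j(t) = -56·sin(2·t). Die Stammfunktion von dem Ruck ist die Beschleunigung. Mit a(0) = 28 erhalten wir a(t) = 28·cos(2·t). Das Integral von der Beschleunigung, mit v(0) = 0, ergibt die Geschwindigkeit: v(t) = 14·sin(2·t). Mit ∫v(t)dt und Anwendung von x(0) = -5, finden wir x(t) = 2 - 7·cos(2·t). Aus der Gleichung für die Position x(t) = 2 - 7·cos(2·t), setzen wir t = -pi/2 ein und erhalten x = 9.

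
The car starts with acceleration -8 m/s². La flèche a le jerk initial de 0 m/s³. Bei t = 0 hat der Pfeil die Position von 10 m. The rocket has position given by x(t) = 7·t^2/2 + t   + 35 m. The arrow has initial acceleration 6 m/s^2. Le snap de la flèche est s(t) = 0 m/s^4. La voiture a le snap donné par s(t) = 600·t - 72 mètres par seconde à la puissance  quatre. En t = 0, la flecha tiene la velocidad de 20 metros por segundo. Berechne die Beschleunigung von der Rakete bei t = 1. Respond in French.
Pour résoudre ceci, nous devons prendre 2 dérivées de notre équation de la position x(t) = 7·t^2/2 + t + 35. En prenant d/dt de x(t), nous trouvons v(t) = 7·t + 1. La dérivée de la vitesse donne l'accélération: a(t) = 7. En utilisant a(t) = 7 et en substituant t = 1, nous trouvons a = 7.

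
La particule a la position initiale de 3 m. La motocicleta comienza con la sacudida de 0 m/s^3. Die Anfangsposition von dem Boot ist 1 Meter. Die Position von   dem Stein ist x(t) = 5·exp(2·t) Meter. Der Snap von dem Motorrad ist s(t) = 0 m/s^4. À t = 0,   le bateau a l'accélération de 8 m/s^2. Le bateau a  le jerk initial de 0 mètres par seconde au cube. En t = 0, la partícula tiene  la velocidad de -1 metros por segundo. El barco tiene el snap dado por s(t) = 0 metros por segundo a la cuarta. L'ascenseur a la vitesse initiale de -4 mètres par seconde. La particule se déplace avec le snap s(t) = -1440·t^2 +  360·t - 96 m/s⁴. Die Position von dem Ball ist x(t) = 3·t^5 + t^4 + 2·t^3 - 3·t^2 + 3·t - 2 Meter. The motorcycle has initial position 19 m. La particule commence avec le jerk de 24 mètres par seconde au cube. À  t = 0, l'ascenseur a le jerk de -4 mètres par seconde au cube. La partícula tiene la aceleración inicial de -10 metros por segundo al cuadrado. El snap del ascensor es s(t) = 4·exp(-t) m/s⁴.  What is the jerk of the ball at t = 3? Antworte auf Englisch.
Starting from position x(t) = 3·t^5 + t^4 + 2·t^3 - 3·t^2 + 3·t - 2, we take 3 derivatives. The derivative of position gives velocity: v(t) = 15·t^4 + 4·t^3 + 6·t^2 - 6·t + 3. The derivative of velocity gives acceleration: a(t) = 60·t^3 + 12·t^2 + 12·t - 6. The derivative of acceleration gives jerk: j(t) = 180·t^2 + 24·t + 12. From the given jerk equation j(t) = 180·t^2 + 24·t + 12, we substitute t = 3 to get j = 1704.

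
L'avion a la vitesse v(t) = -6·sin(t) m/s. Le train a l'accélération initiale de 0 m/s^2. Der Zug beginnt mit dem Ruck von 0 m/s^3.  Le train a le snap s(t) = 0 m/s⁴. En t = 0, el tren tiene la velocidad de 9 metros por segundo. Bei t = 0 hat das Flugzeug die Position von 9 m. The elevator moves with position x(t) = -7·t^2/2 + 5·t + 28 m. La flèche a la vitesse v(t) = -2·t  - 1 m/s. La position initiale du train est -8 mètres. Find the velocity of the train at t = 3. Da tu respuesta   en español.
Debemos encontrar la integral de nuestra ecuación del snap s(t) = 0 3 veces. La integral del snap es la sacudida. Usando j(0) = 0, obtenemos j(t) = 0. Integrando la sacudida y usando la condición inicial a(0) = 0, obtenemos a(t) = 0. La integral de la aceleración, con v(0) = 9, da la velocidad: v(t) = 9. De la ecuación de la velocidad v(t) = 9, sustituimos t = 3 para obtener v = 9.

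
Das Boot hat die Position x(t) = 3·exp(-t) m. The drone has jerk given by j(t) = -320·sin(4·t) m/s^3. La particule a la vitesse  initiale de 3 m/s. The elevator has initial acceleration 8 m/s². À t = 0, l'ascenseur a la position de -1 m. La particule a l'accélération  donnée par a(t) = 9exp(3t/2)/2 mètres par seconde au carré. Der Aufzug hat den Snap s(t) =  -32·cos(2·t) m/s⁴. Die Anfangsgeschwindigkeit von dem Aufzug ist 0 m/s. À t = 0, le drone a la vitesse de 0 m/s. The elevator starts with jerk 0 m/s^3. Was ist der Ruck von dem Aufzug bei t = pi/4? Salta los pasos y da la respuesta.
Bei t = pi/4, j = -16.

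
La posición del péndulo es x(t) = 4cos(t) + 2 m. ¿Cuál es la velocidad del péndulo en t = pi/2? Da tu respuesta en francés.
En partant de la position x(t) = 4·cos(t) + 2, nous prenons 1 dérivée. En dérivant la position, nous obtenons la vitesse: v(t) = -4·sin(t). En utilisant v(t) = -4·sin(t) et en substituant t = pi/2, nous trouvons v = -4.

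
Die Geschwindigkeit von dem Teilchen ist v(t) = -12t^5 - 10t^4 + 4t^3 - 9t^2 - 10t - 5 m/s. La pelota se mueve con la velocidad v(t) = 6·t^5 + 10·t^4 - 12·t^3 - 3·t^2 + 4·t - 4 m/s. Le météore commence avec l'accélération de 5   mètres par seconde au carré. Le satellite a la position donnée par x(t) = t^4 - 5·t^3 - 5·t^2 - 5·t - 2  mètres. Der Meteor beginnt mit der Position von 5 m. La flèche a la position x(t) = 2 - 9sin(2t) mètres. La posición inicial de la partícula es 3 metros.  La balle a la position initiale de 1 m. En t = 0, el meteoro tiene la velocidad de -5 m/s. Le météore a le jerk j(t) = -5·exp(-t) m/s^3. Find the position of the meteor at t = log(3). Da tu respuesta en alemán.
Um dies zu lösen, müssen wir 3 Stammfunktionen unserer Gleichung für den Ruck j(t) = -5·exp(-t) finden. Das Integral von dem Ruck ist die Beschleunigung. Mit a(0) = 5 erhalten wir a(t) = 5·exp(-t). Mit ∫a(t)dt und Anwendung von v(0) = -5, finden wir v(t) = -5·exp(-t). Durch Integration von der Geschwindigkeit und Verwendung der Anfangsbedingung x(0) = 5, erhalten wir x(t) = 5·exp(-t). Wir haben die Position x(t) = 5·exp(-t). Durch Einsetzen von t = log(3): x(log(3)) = 5/3.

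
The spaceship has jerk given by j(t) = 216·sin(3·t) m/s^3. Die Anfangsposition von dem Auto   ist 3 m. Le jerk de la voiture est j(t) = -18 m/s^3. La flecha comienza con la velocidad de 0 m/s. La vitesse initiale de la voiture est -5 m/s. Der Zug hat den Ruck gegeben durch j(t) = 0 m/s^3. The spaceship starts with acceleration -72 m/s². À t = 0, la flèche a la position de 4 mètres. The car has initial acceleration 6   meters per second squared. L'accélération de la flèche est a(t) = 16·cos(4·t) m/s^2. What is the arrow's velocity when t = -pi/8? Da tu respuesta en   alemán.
Ausgehend von der Beschleunigung a(t) = 16·cos(4·t), nehmen wir 1 Stammfunktion. Das Integral von der Beschleunigung ist die Geschwindigkeit. Mit v(0) = 0 erhalten wir v(t) = 4·sin(4·t). Mit v(t) = 4·sin(4·t) und Einsetzen von t = -pi/8, finden wir v = -4.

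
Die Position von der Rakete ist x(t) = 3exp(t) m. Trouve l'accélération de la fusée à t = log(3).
Nous devons dériver notre équation de la position x(t) = 3·exp(t) 2 fois. En dérivant la position, nous obtenons la vitesse: v(t) = 3·exp(t). En prenant d/dt de v(t), nous trouvons a(t) = 3·exp(t). De l'équation de l'accélération a(t) = 3·exp(t), nous substituons t = log(3) pour obtenir a = 9.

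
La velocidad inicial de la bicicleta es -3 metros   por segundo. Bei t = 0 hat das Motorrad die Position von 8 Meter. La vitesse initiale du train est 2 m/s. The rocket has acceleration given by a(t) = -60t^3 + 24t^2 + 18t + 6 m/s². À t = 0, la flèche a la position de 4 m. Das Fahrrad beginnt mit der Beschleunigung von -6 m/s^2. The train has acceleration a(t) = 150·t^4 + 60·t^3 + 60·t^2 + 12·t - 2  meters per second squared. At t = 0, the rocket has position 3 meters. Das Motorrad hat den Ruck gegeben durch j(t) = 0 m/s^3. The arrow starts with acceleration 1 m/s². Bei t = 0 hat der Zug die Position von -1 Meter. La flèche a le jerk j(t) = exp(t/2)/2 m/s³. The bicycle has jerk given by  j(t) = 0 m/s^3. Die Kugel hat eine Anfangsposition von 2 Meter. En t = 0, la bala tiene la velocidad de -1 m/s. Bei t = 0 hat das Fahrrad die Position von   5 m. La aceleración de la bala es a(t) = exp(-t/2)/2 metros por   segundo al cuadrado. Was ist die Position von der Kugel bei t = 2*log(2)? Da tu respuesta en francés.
Nous devons trouver la primitive de notre équation de l'accélération a(t) = exp(-t/2)/2 2 fois. La primitive de l'accélération, avec v(0) = -1, donne la vitesse: v(t) = -exp(-t/2). En prenant ∫v(t)dt et en appliquant x(0) = 2, nous trouvons x(t) = 2·exp(-t/2). Nous avons la position x(t) = 2·exp(-t/2). En substituant t = 2*log(2): x(2*log(2)) = 1.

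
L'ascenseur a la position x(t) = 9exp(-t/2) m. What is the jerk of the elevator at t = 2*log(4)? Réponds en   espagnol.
Debemos derivar nuestra ecuación de la posición x(t) = 9·exp(-t/2) 3 veces. Derivando la posición, obtenemos la velocidad: v(t) = -9·exp(-t/2)/2. La derivada de la velocidad da la aceleración: a(t) = 9·exp(-t/2)/4. Derivando la aceleración, obtenemos la sacudida: j(t) = -9·exp(-t/2)/8. De la ecuación de la sacudida j(t) = -9·exp(-t/2)/8, sustituimos t = 2*log(4) para obtener j = -9/32.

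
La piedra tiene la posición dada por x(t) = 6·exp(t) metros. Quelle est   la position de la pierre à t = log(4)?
En utilisant x(t) = 6·exp(t) et en substituant t = log(4), nous trouvons x = 24.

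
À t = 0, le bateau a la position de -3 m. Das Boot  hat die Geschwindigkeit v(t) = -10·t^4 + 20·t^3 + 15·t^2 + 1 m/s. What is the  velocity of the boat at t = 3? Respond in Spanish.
De la ecuación de la velocidad v(t) = -10·t^4 + 20·t^3 + 15·t^2 + 1, sustituimos t = 3 para obtener v = -134.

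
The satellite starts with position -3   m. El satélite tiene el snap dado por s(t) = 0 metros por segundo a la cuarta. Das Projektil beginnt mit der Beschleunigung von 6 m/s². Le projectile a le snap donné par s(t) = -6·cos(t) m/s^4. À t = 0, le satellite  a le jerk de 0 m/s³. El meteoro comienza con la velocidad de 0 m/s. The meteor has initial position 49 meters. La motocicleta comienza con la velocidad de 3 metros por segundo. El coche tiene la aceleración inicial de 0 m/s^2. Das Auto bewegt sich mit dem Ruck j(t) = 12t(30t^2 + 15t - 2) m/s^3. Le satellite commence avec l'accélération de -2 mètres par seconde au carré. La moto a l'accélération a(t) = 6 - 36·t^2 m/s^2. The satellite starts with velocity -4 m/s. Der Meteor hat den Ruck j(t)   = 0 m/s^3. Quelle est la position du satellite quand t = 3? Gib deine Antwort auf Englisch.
To solve this, we need to take 4 integrals of our snap equation s(t) = 0. Integrating snap and using the initial condition j(0) = 0, we get j(t) = 0. The integral of jerk is acceleration. Using a(0) = -2, we get a(t) = -2. The antiderivative of acceleration, with v(0) = -4, gives velocity: v(t) = -2·t - 4. The antiderivative of velocity is position. Using x(0) = -3, we get x(t) = -t^2 - 4·t - 3. We have position x(t) = -t^2 - 4·t - 3. Substituting t = 3: x(3) = -24.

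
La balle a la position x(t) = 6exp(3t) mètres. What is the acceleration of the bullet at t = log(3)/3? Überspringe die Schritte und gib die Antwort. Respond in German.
Bei t = log(3)/3, a = 162.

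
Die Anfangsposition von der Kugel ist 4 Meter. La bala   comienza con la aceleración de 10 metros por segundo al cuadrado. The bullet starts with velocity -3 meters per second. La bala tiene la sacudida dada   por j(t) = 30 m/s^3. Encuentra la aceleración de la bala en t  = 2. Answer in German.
Wir müssen das Integral unserer Gleichung für den Ruck j(t) = 30 1-mal finden. Durch Integration von dem Ruck und Verwendung der Anfangsbedingung a(0) = 10, erhalten wir a(t) = 30·t + 10. Aus der Gleichung für die Beschleunigung a(t) = 30·t + 10, setzen wir t = 2 ein und erhalten a = 70.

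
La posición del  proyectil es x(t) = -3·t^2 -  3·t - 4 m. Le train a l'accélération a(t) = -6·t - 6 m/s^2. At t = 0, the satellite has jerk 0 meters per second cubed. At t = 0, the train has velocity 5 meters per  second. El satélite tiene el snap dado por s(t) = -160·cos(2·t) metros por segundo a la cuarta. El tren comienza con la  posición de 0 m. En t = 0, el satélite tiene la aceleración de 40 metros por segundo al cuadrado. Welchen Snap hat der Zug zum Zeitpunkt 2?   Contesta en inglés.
Starting from acceleration a(t) = -6·t - 6, we take 2 derivatives. Taking d/dt of a(t), we find j(t) = -6. Differentiating jerk, we get snap: s(t) = 0. We have snap s(t) = 0. Substituting t = 2: s(2) = 0.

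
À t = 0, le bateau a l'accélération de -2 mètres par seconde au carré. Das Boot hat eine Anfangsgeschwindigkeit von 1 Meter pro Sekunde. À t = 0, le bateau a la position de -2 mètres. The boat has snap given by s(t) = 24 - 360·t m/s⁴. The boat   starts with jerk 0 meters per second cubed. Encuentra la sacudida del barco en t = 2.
Necesitamos integrar nuestra ecuación del snap s(t) = 24 - 360·t 1 vez. Tomando ∫s(t)dt y aplicando j(0) = 0, encontramos j(t) = 12·t·(2 - 15·t). De la ecuación de la sacudida j(t) = 12·t·(2 - 15·t), sustituimos t = 2 para obtener j = -672.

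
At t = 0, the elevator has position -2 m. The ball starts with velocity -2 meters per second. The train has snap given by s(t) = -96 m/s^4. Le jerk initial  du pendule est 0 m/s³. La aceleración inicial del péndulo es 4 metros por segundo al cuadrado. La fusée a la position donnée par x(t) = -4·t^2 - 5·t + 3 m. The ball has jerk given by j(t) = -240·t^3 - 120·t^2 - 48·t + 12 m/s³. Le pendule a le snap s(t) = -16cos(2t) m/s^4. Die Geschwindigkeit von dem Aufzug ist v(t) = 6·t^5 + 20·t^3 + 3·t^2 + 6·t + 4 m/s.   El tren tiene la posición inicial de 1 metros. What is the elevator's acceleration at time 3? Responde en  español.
Para resolver esto, necesitamos tomar 1 derivada de nuestra ecuación de la velocidad v(t) = 6·t^5 + 20·t^3 + 3·t^2 + 6·t + 4. Tomando d/dt de v(t), encontramos a(t) = 30·t^4 + 60·t^2 + 6·t + 6. Tenemos la aceleración a(t) = 30·t^4 + 60·t^2 + 6·t + 6. Sustituyendo t = 3: a(3) = 2994.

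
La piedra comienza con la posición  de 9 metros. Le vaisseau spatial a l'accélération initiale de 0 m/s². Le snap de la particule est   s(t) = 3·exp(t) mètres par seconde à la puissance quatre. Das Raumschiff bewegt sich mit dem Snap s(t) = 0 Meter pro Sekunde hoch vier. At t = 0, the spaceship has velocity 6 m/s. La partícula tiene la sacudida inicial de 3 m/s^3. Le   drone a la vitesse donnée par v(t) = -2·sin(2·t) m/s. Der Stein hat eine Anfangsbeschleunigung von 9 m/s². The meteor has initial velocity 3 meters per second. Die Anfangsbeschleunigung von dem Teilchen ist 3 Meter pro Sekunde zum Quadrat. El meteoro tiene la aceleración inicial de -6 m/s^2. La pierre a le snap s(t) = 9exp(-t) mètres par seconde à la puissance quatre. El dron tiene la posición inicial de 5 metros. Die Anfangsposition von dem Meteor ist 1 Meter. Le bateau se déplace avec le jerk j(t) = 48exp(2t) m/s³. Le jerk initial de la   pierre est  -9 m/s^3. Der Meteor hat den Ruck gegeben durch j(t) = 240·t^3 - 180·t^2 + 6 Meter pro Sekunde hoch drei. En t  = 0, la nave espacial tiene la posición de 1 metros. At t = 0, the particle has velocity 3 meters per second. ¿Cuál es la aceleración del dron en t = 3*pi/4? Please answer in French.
Nous devons dériver notre équation de la vitesse v(t) = -2·sin(2·t) 1 fois. La dérivée de la vitesse donne l'accélération: a(t) = -4·cos(2·t). En utilisant a(t) = -4·cos(2·t) et en substituant t = 3*pi/4, nous trouvons a = 0.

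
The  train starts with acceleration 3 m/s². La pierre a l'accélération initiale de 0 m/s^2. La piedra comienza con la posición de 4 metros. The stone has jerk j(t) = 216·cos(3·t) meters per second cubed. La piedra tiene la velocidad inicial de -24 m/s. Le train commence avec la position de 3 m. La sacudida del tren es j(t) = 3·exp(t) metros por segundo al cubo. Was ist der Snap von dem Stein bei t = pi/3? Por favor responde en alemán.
Um dies zu lösen, müssen wir 1 Ableitung unserer Gleichung für den Ruck j(t) = 216·cos(3·t) nehmen. Durch Ableiten von dem Ruck erhalten wir den Snap: s(t) = -648·sin(3·t). Aus der Gleichung für den Snap s(t) = -648·sin(3·t), setzen wir t = pi/3 ein und erhalten s = 0.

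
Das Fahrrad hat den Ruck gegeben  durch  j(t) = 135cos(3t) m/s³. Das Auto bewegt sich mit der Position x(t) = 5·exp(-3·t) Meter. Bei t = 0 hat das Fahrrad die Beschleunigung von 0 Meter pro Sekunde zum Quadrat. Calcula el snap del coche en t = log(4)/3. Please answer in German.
Wir müssen unsere Gleichung für die Position x(t) = 5·exp(-3·t) 4-mal ableiten. Durch Ableiten von der Position erhalten wir die Geschwindigkeit: v(t) = -15·exp(-3·t). Die Ableitung von der Geschwindigkeit ergibt die Beschleunigung: a(t) = 45·exp(-3·t). Durch Ableiten von der Beschleunigung erhalten wir den Ruck: j(t) = -135·exp(-3·t). Durch Ableiten von dem Ruck erhalten wir den Snap: s(t) = 405·exp(-3·t). Aus der Gleichung für den Snap s(t) = 405·exp(-3·t), setzen wir t = log(4)/3 ein und erhalten s = 405/4.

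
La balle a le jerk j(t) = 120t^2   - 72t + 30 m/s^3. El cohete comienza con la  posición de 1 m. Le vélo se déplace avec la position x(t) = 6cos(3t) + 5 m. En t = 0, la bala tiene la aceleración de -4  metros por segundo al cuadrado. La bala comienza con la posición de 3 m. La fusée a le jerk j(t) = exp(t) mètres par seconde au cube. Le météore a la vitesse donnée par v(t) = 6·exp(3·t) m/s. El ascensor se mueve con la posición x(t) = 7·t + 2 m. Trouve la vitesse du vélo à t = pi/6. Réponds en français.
Nous devons dériver notre équation de la position x(t) = 6·cos(3·t) + 5 1 fois. En dérivant la position, nous obtenons la vitesse: v(t) = -18·sin(3·t). En utilisant v(t) = -18·sin(3·t) et en substituant t = pi/6, nous trouvons v = -18.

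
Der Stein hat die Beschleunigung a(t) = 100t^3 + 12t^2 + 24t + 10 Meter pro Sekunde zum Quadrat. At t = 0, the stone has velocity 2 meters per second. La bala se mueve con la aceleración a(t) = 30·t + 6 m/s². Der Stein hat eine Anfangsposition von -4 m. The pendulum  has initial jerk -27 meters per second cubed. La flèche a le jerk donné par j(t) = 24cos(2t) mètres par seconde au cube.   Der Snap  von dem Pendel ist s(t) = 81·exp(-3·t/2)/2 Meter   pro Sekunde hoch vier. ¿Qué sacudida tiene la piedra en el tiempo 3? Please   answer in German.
Um dies zu lösen, müssen wir 1 Ableitung unserer Gleichung für die Beschleunigung a(t) = 100·t^3 + 12·t^2 + 24·t + 10 nehmen. Mit d/dt von a(t) finden wir j(t) = 300·t^2 + 24·t + 24. Mit j(t) = 300·t^2 + 24·t + 24 und Einsetzen von t = 3, finden wir j = 2796.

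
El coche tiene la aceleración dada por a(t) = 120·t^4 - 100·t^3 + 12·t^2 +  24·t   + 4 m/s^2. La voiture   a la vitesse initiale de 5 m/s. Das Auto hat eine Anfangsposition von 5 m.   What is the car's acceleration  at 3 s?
Using a(t) = 120·t^4 - 100·t^3 + 12·t^2 + 24·t + 4 and substituting t = 3, we find a = 7204.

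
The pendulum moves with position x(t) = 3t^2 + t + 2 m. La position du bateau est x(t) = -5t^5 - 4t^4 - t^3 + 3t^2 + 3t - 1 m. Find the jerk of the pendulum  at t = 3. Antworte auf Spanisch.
Debemos derivar nuestra ecuación de la posición x(t) = 3·t^2 + t + 2 3 veces. Tomando d/dt de x(t), encontramos v(t) = 6·t + 1. Tomando d/dt de v(t), encontramos a(t) = 6. Tomando d/dt de a(t), encontramos j(t) = 0. De la ecuación de la sacudida j(t) = 0, sustituimos t = 3 para obtener j = 0.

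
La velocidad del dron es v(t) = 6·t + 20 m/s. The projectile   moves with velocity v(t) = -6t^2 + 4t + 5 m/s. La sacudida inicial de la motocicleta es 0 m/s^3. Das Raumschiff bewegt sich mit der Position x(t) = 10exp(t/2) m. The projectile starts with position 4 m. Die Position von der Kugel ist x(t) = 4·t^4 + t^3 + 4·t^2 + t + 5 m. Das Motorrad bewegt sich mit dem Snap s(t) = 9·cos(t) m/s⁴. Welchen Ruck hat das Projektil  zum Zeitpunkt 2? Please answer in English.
We must differentiate our velocity equation v(t) = -6·t^2 + 4·t + 5 2 times. Taking d/dt of v(t), we find a(t) = 4 - 12·t. Taking d/dt of a(t), we find j(t) = -12. Using j(t) = -12 and substituting t = 2, we find j = -12.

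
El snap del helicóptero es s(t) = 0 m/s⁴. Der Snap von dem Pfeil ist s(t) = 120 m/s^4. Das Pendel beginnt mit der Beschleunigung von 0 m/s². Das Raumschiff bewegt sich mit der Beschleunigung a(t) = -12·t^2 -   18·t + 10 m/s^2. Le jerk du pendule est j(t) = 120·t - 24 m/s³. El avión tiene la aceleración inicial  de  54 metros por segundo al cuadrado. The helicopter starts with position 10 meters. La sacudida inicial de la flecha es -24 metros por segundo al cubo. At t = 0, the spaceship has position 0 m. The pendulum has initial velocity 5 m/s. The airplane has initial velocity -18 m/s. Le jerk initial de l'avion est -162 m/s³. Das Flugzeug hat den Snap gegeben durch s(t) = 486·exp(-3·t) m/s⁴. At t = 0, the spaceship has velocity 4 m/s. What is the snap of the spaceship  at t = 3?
We must differentiate our acceleration equation a(t) = -12·t^2 - 18·t + 10 2 times. Taking d/dt of a(t), we find j(t) = -24·t - 18. The derivative of jerk gives snap: s(t) = -24. We have snap s(t) = -24. Substituting t = 3: s(3) = -24.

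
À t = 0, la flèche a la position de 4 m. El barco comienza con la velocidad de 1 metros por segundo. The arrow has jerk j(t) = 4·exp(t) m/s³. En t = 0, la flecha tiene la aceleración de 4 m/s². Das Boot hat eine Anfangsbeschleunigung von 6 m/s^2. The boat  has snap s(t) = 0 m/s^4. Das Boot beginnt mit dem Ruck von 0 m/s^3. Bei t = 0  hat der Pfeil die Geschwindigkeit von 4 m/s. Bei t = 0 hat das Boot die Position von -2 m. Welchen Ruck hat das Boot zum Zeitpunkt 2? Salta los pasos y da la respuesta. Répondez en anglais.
The jerk at t = 2 is j = 0.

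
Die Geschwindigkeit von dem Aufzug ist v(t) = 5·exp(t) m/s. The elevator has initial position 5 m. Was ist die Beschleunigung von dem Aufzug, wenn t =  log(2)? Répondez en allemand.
Wir müssen unsere Gleichung für die Geschwindigkeit v(t) = 5·exp(t) 1-mal ableiten. Mit d/dt von v(t) finden wir a(t) = 5·exp(t). Aus der Gleichung für die Beschleunigung a(t) = 5·exp(t), setzen wir t = log(2) ein und erhalten a = 10.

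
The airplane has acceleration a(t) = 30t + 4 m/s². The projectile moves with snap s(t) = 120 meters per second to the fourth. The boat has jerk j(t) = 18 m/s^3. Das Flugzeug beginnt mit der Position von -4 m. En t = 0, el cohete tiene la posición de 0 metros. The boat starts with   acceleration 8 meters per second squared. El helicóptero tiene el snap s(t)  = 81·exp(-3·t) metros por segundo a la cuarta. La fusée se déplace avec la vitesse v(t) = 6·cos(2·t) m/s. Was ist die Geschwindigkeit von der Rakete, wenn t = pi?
Wir haben die Geschwindigkeit v(t) = 6·cos(2·t). Durch Einsetzen von t = pi: v(pi) = 6.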